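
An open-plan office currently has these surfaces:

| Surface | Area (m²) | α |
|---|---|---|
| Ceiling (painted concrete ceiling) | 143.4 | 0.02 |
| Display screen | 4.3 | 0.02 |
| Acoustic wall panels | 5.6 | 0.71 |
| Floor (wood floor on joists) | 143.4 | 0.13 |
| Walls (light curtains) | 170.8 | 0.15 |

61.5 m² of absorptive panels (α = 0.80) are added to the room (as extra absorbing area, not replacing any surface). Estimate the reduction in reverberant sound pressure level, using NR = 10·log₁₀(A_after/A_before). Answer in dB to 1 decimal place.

2.9 dB

Summing Sᵢαᵢ: 2.868 + 0.086 + 3.976 + 18.642 + 25.620 → A_before = 51.192 sabins.
Treatment contributes 61.5·0.80 = 49.200 sabins.
A_after = 51.192 + 49.200 = 100.392 sabins.
Reduction = 10 log₁₀(A_after/A_before) = 10 log₁₀(1.9611) = 2.9 dB.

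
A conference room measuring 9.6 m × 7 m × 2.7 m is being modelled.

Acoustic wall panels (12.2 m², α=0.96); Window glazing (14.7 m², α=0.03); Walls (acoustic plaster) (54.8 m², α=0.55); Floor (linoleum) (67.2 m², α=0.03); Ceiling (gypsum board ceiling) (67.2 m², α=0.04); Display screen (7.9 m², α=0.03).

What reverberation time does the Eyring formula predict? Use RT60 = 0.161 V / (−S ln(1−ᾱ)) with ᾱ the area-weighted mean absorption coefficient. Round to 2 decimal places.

0.55 sec

S = Σ Sᵢ = 224.0 m².
Σ(Sᵢαᵢ) = 12.2·0.96 + 14.7·0.03 + 54.8·0.55 + 67.2·0.03 + 67.2·0.04 + 7.9·0.03 = 47.234.
Mean coefficient ᾱ = A/S = 0.2109.
Eyring denominator: −S ln(1−ᾱ) = 53.057.
V = 9.6 × 7 × 2.7 = 181.44 m³.
RT60 = 0.161 × 181.44 / 53.057 = 0.55 s.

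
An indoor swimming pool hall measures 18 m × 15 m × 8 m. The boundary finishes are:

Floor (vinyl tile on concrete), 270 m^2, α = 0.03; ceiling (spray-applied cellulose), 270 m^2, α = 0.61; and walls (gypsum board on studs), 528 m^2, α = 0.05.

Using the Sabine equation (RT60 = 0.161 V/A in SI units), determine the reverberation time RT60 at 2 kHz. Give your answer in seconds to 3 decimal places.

Total absorption A = 270·0.03 + 270·0.61 + 528·0.05
  = 8.100 + 164.700 + 26.400 = 199.200 m^2 sabins.
V = 18·15·8 = 2160 m³.
Sabine: RT60 = 0.161 × 2160 / 199.200 = 1.746 s.

1.746 s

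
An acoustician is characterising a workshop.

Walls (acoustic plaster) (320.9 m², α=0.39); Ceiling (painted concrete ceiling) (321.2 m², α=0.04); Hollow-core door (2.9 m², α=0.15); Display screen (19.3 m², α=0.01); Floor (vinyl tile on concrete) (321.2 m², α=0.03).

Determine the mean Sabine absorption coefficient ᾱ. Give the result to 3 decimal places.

S = Σ Sᵢ = 320.9 + 321.2 + 2.9 + 19.3 + 321.2 = 985.5 m².
A = 320.9·0.39 + 321.2·0.04 + 2.9·0.15 + 19.3·0.01 + 321.2·0.03 = 148.263 sabins.
ᾱ = 148.263 / 985.5 = 0.150.

0.150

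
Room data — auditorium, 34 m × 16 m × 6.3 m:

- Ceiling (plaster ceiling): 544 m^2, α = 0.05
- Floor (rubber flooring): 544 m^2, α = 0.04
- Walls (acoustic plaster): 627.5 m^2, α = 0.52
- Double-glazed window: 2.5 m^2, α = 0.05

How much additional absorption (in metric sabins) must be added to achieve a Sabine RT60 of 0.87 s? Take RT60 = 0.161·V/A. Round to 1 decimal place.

258.8 sabins

Total absorption A₁ = 544·0.05 + 544·0.04 + 627.5·0.52 + 2.5·0.05
  = 27.200 + 21.760 + 326.300 + 0.125 = 375.385 m^2 sabins.
For T = 0.87 s, need A₂ = 0.161·V/T = 0.161·3427.2/0.87 = 634.229 sabins.
ΔA = A₂ − A₁ = 634.229 − 375.385 = 258.8 sabins.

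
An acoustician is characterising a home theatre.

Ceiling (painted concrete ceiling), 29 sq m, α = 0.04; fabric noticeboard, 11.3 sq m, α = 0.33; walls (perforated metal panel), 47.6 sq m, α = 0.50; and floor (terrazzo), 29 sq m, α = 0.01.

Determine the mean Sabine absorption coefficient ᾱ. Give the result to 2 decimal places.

S = Σ Sᵢ = 29 + 11.3 + 47.6 + 29 = 116.9 sq m.
A = 29*0.04 + 11.3*0.33 + 47.6*0.50 + 29*0.01 = 28.979 sabins.
ᾱ = A/S = 0.25.

0.25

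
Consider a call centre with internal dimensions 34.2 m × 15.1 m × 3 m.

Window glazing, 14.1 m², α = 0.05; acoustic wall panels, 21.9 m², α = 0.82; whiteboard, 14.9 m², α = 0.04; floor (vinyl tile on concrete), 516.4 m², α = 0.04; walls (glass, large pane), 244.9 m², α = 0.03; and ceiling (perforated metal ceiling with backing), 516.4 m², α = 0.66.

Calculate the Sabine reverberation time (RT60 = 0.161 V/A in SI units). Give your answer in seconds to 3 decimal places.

0.643 sec

Total absorption A = 14.1*0.05 + 21.9*0.82 + 14.9*0.04 + 516.4*0.04 + 244.9*0.03 + 516.4*0.66
  = 0.705 + 17.958 + 0.596 + 20.656 + 7.347 + 340.824 = 388.086 m² sabins.
V = 34.2·15.1·3 = 1549.26 m³.
Sabine: RT60 = 0.161 × 1549.26 / 388.086 = 0.643 s.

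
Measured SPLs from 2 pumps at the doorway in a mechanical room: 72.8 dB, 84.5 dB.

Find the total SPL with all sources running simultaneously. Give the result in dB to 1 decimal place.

Sum in the linear (power) domain: Σ 10^(Lᵢ/10) = 10^(72.8/10) + 10^(84.5/10) = 3.009e+08.
L_total = 10·log₁₀(3.009e+08) = 84.8 dB.

84.8 dB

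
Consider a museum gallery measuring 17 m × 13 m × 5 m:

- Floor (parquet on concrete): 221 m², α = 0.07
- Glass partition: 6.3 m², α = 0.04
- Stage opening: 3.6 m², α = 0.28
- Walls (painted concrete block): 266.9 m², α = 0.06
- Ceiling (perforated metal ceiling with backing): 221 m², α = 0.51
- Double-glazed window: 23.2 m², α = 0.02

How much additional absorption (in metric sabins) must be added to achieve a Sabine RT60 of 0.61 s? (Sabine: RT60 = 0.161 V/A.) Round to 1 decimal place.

Equivalent absorption area: A₁ = 221*0.07 + 6.3*0.04 + 3.6*0.28 + 266.9*0.06 + 221*0.51 + 23.2*0.02 = 145.918 m².
Target A₂ = 0.161·1105/0.61 = 291.648 sabins (V = 1105 m³).
Additional absorption ΔA = 291.648 − 145.918 = 145.7 sabins.

145.7 sabins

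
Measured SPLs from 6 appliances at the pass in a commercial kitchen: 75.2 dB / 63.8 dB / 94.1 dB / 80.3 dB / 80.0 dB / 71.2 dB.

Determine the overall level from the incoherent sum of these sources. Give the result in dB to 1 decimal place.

94.5 dB

Converting to relative power and adding: 10^(75.2/10) + 10^(63.8/10) + 10^(94.1/10) + 10^(80.3/10) + 10^(80.0/10) + 10^(71.2/10) = 2.826e+09.
L_total = 10·log₁₀(2.826e+09) = 94.5 dB.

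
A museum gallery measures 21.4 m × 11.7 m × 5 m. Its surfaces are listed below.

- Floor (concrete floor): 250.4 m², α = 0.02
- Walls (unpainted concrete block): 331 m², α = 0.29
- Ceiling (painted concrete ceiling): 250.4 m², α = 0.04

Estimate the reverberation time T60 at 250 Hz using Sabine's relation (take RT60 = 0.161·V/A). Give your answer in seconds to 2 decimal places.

1.82 s

Total absorption A = 250.4*0.02 + 331*0.29 + 250.4*0.04
  = 5.008 + 95.990 + 10.016 = 111.014 m² sabins.
Volume V = 21.4 × 11.7 × 5 = 1251.9 m³.
RT60 = 0.161 · V / A = 0.161 × 1251.9 / 111.014 = 1.82 s.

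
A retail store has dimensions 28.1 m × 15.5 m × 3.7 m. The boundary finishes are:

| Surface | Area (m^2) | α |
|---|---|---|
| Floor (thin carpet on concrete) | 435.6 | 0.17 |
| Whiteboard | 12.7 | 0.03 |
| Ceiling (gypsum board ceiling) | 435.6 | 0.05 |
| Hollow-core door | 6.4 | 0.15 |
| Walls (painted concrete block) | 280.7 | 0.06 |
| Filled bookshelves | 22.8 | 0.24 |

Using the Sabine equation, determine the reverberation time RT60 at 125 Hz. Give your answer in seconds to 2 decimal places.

2.17 s

A = Σ Sᵢαᵢ = 435.6*0.17 + 12.7*0.03 + 435.6*0.05 + 6.4*0.15 + 280.7*0.06 + 22.8*0.24 = 119.487 sabins.
Volume V = 28.1 × 15.5 × 3.7 = 1611.535 m³.
Sabine: RT60 = 0.161 × 1611.535 / 119.487 = 2.17 s.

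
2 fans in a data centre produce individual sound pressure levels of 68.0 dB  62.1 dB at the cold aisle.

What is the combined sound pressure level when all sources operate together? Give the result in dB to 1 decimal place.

Σ 10^(Lᵢ/10) = 7.931e+06.
L_total = 10·log₁₀(7.931e+06) = 69.0 dB.

69.0 dB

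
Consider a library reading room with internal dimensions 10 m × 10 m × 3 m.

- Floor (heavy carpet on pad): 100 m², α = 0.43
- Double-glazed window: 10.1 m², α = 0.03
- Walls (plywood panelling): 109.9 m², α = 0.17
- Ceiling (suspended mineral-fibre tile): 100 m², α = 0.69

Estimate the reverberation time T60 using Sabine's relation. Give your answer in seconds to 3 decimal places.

Summing Sᵢαᵢ: 43.000 + 0.303 + 18.683 + 69.000 → A = 130.986 sabins.
Room volume: 300 m³.
RT60 = 0.161 · V / A = 0.161 × 300 / 130.986 = 0.369 s.

0.369 s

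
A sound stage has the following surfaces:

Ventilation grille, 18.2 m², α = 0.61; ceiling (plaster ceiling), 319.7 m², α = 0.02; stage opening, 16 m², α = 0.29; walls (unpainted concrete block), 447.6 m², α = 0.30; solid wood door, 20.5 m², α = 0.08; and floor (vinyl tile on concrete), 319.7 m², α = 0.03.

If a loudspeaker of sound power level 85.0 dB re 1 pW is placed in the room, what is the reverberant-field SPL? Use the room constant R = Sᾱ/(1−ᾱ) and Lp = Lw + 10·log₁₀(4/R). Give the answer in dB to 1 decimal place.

68.1 dB

A = 167.647 sabins; S = 1141.7 m².
ᾱ = 0.1468, so room constant R = A/(1−ᾱ) = 196.492 m².
Lp = Lw + 10 log₁₀(4/R) = 85.0 -16.91 = 68.1 dB.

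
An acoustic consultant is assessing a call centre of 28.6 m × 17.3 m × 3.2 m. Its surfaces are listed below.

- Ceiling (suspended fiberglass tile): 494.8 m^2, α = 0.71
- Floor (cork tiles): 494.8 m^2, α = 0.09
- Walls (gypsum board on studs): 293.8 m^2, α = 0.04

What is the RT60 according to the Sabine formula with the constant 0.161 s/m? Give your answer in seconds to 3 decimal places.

0.625 s

Summing Sᵢαᵢ: 351.308 + 44.532 + 11.752 → A = 407.592 sabins.
V = 28.6·17.3·3.2 = 1583.296 m³.
Sabine: RT60 = 0.161 × 1583.296 / 407.592 = 0.625 s.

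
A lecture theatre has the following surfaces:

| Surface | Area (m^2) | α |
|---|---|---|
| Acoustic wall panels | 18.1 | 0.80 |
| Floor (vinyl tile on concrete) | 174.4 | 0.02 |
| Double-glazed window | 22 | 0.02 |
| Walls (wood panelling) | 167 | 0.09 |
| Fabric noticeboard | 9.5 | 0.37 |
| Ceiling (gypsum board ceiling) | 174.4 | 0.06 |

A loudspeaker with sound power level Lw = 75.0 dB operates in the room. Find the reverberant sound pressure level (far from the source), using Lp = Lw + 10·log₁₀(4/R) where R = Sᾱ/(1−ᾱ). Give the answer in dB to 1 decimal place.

63.9 dB

Σ(Sᵢαᵢ) = 18.1·0.80 + 174.4·0.02 + 22·0.02 + 167·0.09 + 9.5·0.37 + 174.4·0.06 = 47.417; total area S = 565.4 m^2.
ᾱ = 47.417/565.4 = 0.0839; R = Sᾱ/(1−ᾱ) = 47.417/(1−0.0839) = 51.760 m^2.
Lp = Lw + 10 log₁₀(4/R) = 75.0 -11.12 = 63.9 dB.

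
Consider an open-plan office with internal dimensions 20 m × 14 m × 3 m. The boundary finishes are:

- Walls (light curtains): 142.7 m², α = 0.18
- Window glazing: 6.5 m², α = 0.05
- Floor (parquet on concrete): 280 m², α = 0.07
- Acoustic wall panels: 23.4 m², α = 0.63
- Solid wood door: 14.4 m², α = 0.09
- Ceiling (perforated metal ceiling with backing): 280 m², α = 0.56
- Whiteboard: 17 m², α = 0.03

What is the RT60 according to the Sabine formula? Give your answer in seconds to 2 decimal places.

0.62 s

Summing Sᵢαᵢ: 25.686 + 0.325 + 19.600 + 14.742 + 1.296 + 156.800 + 0.510 → A = 218.959 sabins.
V = 20·14·3 = 840 m³.
RT60 = 0.161 · V / A = 0.161 × 840 / 218.959 = 0.62 s.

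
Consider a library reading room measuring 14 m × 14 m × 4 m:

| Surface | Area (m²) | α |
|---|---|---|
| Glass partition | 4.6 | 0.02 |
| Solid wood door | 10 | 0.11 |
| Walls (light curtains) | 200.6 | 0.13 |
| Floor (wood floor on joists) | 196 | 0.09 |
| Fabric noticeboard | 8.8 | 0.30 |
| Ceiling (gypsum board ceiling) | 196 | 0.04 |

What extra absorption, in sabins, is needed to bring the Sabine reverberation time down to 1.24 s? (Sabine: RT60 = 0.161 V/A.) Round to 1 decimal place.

Summing Sᵢαᵢ: 0.092 + 1.100 + 26.078 + 17.640 + 2.640 + 7.840 → A₁ = 55.390 sabins.
For T = 1.24 s, need A₂ = 0.161·V/T = 0.161·784/1.24 = 101.794 sabins.
Shortfall: 101.794 − 55.390 = 46.4 sabins.

46.4 sabins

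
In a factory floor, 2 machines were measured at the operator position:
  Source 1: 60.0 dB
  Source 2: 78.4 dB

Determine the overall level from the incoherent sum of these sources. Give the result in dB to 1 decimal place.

Sum in the linear (power) domain: Σ 10^(Lᵢ/10) = 10^(60.0/10) + 10^(78.4/10) = 7.018e+07.
Back to dB: 10·log₁₀ Σ = 78.5 dB.

78.5 dB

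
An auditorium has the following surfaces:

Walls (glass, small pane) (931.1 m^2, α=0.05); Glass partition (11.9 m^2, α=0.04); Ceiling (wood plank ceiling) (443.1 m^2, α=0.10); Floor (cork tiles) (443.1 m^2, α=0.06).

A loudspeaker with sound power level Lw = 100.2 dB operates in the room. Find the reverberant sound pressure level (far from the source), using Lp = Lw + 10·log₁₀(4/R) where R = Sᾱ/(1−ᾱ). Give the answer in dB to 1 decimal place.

A = 117.927 sabins; S = 1829.2 m^2.
ᾱ = 117.927/1829.2 = 0.0645; R = Sᾱ/(1−ᾱ) = 117.927/(1−0.0645) = 126.058 m^2.
Lp = 100.2 + 10·log₁₀(4/126.058) = 100.2 + (-14.99) = 85.2 dB.

85.2 dB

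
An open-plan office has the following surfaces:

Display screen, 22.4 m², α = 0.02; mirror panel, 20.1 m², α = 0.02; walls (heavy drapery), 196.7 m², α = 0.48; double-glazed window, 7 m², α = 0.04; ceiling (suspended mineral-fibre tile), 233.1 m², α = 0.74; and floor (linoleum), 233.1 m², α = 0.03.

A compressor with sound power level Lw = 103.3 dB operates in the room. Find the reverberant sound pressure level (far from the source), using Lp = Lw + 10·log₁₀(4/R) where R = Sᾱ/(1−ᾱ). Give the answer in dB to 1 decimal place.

A = 275.033 sabins; S = 712.4 m².
ᾱ = 0.3861, so room constant R = A/(1−ᾱ) = 448.009 m².
Lp = Lw + 10 log₁₀(4/R) = 103.3 -20.49 = 82.8 dB.

82.8 dB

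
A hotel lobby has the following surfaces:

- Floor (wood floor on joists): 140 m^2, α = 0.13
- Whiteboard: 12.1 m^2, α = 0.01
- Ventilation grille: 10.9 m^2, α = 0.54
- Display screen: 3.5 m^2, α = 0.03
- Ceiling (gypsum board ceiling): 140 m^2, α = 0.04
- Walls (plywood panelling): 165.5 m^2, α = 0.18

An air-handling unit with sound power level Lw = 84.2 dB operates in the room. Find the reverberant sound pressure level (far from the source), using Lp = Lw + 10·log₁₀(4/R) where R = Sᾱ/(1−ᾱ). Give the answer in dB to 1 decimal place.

Σ(Sᵢαᵢ) = 140×0.13 + 12.1×0.01 + 10.9×0.54 + 3.5×0.03 + 140×0.04 + 165.5×0.18 = 59.702; total area S = 472.0 m^2.
ᾱ = 0.1265, so room constant R = A/(1−ᾱ) = 68.348 m^2.
Lp = 84.2 + 10·log₁₀(4/68.348) = 84.2 + (-12.33) = 71.9 dB.

71.9 dB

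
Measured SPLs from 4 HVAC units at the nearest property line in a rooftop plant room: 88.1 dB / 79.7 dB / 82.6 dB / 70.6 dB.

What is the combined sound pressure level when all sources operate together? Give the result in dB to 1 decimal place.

89.7 dB

Σ 10^(Lᵢ/10) = 9.324e+08.
Back to dB: 10·log₁₀ Σ = 89.7 dB.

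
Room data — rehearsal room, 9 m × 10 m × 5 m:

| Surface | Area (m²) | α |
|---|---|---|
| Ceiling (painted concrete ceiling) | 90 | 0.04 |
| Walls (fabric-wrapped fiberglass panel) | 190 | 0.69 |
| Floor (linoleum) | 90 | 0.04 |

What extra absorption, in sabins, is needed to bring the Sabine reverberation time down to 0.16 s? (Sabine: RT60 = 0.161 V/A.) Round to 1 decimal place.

A₁ = Σ Sᵢαᵢ = 90*0.04 + 190*0.69 + 90*0.04 = 138.300 sabins.
For T = 0.16 s, need A₂ = 0.161·V/T = 0.161·450/0.16 = 452.812 sabins.
Shortfall: 452.812 − 138.300 = 314.5 sabins.

314.5 sabins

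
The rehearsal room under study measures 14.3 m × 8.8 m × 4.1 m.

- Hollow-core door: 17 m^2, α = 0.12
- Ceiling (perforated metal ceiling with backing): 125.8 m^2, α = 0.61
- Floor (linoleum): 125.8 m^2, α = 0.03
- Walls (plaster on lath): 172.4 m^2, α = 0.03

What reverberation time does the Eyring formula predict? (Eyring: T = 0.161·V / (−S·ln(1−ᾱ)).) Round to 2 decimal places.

S = Σ Sᵢ = 441.0 m^2.
Σ(Sᵢαᵢ) = 17×0.12 + 125.8×0.61 + 125.8×0.03 + 172.4×0.03 = 87.724.
ᾱ = 87.724 / 441.0 = 0.1989.
−S·ln(1−ᾱ) = −441.0 × ln(1 − 0.1989) = 97.800.
V = 14.3 × 8.8 × 4.1 = 515.944 m³.
T = 0.161·V/[−S·ln(1−ᾱ)] = 0.161·515.944/97.800 = 0.85 s.

0.85 sec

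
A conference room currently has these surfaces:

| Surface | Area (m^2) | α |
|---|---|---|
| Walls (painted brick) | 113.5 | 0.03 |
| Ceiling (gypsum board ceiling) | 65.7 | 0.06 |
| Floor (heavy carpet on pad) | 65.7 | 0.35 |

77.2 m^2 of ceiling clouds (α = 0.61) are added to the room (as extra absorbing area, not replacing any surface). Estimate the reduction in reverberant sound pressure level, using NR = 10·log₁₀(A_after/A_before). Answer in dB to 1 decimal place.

4.1 dB

Equivalent absorption area: A_before = 113.5·0.03 + 65.7·0.06 + 65.7·0.35 = 30.342 m^2.
Treatment contributes 77.2·0.61 = 47.092 sabins.
A_after = 30.342 + 47.092 = 77.434 sabins.
Reduction = 10 log₁₀(A_after/A_before) = 10 log₁₀(2.5520) = 4.1 dB.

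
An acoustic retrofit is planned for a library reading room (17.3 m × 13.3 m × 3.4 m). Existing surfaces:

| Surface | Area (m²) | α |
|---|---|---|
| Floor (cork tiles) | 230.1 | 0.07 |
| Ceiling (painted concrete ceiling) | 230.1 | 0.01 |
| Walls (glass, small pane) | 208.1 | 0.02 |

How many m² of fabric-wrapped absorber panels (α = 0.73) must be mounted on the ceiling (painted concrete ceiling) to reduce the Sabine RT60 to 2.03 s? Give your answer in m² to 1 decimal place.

54.8

Total absorption A₁ = 230.1·0.07 + 230.1·0.01 + 208.1·0.02
  = 16.107 + 2.301 + 4.162 = 22.570 m² sabins.
Required A₂ = 0.161·782.306/2.03 = 62.045 sabins.
Absorption to add: 62.045 − 22.570 = 39.475 sabins.
Net gain per m²: Δα = 0.73 − 0.01 = 0.72.
Panel area = 39.475 / 0.72 = 54.8 m².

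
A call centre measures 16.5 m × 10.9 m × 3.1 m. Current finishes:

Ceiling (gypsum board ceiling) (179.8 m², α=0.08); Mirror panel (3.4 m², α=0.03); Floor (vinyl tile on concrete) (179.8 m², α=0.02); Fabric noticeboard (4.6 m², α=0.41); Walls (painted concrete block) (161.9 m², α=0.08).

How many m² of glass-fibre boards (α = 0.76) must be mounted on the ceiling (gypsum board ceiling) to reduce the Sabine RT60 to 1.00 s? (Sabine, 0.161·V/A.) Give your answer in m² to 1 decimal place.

83.6

Total absorption A₁ = 179.8·0.08 + 3.4·0.03 + 179.8·0.02 + 4.6·0.41 + 161.9·0.08
  = 14.384 + 0.102 + 3.596 + 1.886 + 12.952 = 32.920 m² sabins.
Required A₂ = 0.161·557.535/1.00 = 89.763 sabins.
ΔA needed = 89.763 − 32.920 = 56.843 sabins.
Net gain per m²: Δα = 0.76 − 0.08 = 0.68.
Area = ΔA/Δα = 56.843/0.68 = 83.6 m².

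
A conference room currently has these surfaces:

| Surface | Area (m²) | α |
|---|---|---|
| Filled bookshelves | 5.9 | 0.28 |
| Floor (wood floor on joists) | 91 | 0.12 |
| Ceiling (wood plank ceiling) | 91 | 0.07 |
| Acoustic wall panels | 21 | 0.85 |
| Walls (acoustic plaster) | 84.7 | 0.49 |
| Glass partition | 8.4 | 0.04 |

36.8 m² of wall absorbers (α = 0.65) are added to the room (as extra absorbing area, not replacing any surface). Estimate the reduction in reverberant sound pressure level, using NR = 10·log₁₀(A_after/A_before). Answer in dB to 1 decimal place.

1.2 dB

Total absorption A_before = 5.9*0.28 + 91*0.12 + 91*0.07 + 21*0.85 + 84.7*0.49 + 8.4*0.04
  = 1.652 + 10.920 + 6.370 + 17.850 + 41.503 + 0.336 = 78.631 m² sabins.
Added absorption = 36.8 × 0.65 = 23.920 sabins.
New total A_after = 102.551 sabins.
NR = 10·log₁₀(102.551/78.631) = 1.2 dB.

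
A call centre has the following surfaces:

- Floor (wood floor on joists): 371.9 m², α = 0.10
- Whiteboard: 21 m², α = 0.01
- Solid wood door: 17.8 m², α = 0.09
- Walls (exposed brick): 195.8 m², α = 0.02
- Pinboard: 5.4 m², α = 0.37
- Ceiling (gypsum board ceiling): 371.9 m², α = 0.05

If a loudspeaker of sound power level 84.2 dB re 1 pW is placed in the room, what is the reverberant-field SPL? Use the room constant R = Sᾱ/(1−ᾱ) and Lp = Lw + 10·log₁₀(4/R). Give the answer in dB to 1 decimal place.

71.9 dB

A = 63.511 sabins; S = 983.8 m².
ᾱ = 63.511/983.8 = 0.0646; R = Sᾱ/(1−ᾱ) = 63.511/(1−0.0646) = 67.897 m².
Lp = 84.2 + 10·log₁₀(4/67.897) = 84.2 + (-12.30) = 71.9 dB.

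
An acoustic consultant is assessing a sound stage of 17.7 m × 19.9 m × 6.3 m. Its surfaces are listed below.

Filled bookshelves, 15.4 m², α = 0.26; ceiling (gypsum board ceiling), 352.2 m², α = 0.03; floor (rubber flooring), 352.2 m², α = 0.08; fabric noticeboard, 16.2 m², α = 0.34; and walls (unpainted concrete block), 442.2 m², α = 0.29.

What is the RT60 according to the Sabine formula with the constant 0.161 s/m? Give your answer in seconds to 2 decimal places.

Total absorption A = 15.4×0.26 + 352.2×0.03 + 352.2×0.08 + 16.2×0.34 + 442.2×0.29
  = 4.004 + 10.566 + 28.176 + 5.508 + 128.238 = 176.492 m² sabins.
V = 17.7·19.9·6.3 = 2219.049 m³.
RT60 = 0.161 · V / A = 0.161 × 2219.049 / 176.492 = 2.02 s.

2.02 seconds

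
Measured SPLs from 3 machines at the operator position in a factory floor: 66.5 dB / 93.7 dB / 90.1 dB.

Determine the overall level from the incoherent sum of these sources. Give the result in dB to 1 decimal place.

Σ 10^(Lᵢ/10) = 3.372e+09.
Back to dB: 10·log₁₀ Σ = 95.3 dB.

95.3 dB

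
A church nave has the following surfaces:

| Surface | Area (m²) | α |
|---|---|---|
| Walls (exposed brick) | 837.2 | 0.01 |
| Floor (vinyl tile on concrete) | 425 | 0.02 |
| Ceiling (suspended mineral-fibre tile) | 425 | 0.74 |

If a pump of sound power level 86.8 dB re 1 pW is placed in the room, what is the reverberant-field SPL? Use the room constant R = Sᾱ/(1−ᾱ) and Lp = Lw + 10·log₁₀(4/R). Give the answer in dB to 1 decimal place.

A = 331.372 sabins; S = 1687.2 m².
ᾱ = 0.1964, so room constant R = A/(1−ᾱ) = 412.359 m².
Lp = Lw + 10 log₁₀(4/R) = 86.8 -20.13 = 66.7 dB.

66.7 dB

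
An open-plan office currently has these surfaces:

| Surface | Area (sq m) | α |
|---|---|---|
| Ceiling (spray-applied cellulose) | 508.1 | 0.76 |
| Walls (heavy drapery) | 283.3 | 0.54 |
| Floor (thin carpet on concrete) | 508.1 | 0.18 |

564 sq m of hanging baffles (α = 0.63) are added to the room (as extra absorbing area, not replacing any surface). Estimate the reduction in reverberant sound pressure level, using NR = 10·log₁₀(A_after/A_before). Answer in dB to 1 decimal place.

Summing Sᵢαᵢ: 386.156 + 152.982 + 91.458 → A_before = 630.596 sabins.
Added absorption = 564 × 0.63 = 355.320 sabins.
New total A_after = 985.916 sabins.
Reduction = 10 log₁₀(A_after/A_before) = 10 log₁₀(1.5635) = 1.9 dB.

1.9 dB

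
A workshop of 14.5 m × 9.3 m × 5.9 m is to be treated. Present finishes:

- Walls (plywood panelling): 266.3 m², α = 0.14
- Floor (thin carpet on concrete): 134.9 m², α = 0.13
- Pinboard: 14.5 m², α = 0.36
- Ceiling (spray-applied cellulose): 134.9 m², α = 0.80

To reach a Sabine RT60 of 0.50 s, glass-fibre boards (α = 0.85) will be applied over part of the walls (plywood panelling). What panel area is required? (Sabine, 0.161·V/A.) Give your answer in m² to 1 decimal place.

Total absorption A₁ = 266.3·0.14 + 134.9·0.13 + 14.5·0.36 + 134.9·0.80
  = 37.282 + 17.537 + 5.220 + 107.920 = 167.959 m² sabins.
V = 795.615 m³. Target absorption A₂ = 0.161 × 795.615 / 0.50 = 256.188 sabins.
Absorption to add: 256.188 − 167.959 = 88.229 sabins.
Each m² of panel replacing the walls (plywood panelling) adds (0.85 − 0.14) = 0.71 sabins.
Panel area = 88.229 / 0.71 = 124.3 m².

124.3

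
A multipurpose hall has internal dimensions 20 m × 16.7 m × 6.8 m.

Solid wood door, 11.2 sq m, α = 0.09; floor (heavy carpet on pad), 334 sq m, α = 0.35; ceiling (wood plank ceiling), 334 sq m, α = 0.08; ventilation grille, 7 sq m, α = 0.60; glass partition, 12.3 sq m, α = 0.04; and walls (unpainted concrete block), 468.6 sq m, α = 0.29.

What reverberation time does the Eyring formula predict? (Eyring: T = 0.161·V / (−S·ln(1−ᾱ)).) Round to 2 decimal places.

Total surface area S = 11.2 + 334 + 334 + 7 + 12.3 + 468.6 = 1167.1 sq m.
Absorption A = 11.2·0.09 + 334·0.35 + 334·0.08 + 7·0.60 + 12.3·0.04 + 468.6·0.29 = 285.214 sabins.
ᾱ = 285.214 / 1167.1 = 0.2444.
−S·ln(1−ᾱ) = −1167.1 × ln(1 − 0.2444) = 327.072.
V = 20 × 16.7 × 6.8 = 2271.2 m³.
RT60 = 0.161 × 2271.2 / 327.072 = 1.12 s.

1.12 seconds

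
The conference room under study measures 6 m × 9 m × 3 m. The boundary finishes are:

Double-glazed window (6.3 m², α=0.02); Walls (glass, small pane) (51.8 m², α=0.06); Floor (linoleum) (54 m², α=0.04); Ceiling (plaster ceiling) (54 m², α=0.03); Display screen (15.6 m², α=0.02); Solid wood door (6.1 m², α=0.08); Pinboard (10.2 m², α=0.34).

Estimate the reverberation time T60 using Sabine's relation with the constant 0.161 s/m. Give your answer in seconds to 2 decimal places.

2.31 s

Equivalent absorption area: A = 6.3·0.02 + 51.8·0.06 + 54·0.04 + 54·0.03 + 15.6·0.02 + 6.1·0.08 + 10.2·0.34 = 11.282 m².
Room volume: 162 m³.
RT60 = 0.161 · V / A = 0.161 × 162 / 11.282 = 2.31 s.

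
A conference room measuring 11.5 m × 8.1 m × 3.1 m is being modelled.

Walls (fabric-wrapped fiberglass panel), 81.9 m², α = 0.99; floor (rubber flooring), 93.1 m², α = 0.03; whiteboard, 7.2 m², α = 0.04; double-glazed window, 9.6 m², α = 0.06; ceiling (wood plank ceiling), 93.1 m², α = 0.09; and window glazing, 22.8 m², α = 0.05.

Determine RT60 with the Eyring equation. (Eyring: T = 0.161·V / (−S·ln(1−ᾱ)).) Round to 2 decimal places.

0.41 s

Total surface area S = 81.9 + 93.1 + 7.2 + 9.6 + 93.1 + 22.8 = 307.7 m².
Σ(Sᵢαᵢ) = 81.9×0.99 + 93.1×0.03 + 7.2×0.04 + 9.6×0.06 + 93.1×0.09 + 22.8×0.05 = 94.257.
Mean coefficient ᾱ = A/S = 0.3063.
Eyring denominator: −S ln(1−ᾱ) = 112.531.
V = 11.5 × 8.1 × 3.1 = 288.765 m³.
T = 0.161·V/[−S·ln(1−ᾱ)] = 0.161·288.765/112.531 = 0.41 s.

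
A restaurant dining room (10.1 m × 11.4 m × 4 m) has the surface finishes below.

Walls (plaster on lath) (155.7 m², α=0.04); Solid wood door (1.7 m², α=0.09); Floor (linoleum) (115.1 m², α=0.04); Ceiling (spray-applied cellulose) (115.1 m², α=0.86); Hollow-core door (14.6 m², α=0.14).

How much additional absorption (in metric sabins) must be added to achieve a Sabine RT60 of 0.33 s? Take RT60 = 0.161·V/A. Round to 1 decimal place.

Summing Sᵢαᵢ: 6.228 + 0.153 + 4.604 + 98.986 + 2.044 → A₁ = 112.015 sabins.
For T = 0.33 s, need A₂ = 0.161·V/T = 0.161·460.56/0.33 = 224.697 sabins.
Shortfall: 224.697 − 112.015 = 112.7 sabins.

112.7 sabins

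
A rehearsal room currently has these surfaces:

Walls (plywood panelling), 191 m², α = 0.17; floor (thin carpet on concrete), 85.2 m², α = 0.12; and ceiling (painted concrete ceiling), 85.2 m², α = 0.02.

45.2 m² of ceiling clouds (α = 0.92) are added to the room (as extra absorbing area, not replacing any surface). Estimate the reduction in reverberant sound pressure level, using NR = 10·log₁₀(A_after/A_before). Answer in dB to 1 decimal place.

2.9 dB

Total absorption A_before = 191×0.17 + 85.2×0.12 + 85.2×0.02
  = 32.470 + 10.224 + 1.704 = 44.398 m² sabins.
Treatment contributes 45.2·0.92 = 41.584 sabins.
A_after = 44.398 + 41.584 = 85.982 sabins.
Reduction = 10 log₁₀(A_after/A_before) = 10 log₁₀(1.9366) = 2.9 dB.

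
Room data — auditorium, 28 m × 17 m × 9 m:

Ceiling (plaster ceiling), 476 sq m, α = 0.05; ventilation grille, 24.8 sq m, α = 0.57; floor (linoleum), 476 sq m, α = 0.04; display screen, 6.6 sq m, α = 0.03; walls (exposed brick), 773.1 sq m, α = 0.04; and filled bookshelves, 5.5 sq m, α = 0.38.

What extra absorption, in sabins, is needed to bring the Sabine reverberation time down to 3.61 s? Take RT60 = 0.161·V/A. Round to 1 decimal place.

Summing Sᵢαᵢ: 23.800 + 14.136 + 19.040 + 0.198 + 30.924 + 2.090 → A₁ = 90.188 sabins.
For T = 3.61 s, need A₂ = 0.161·V/T = 0.161·4284/3.61 = 191.059 sabins.
Shortfall: 191.059 − 90.188 = 100.9 sabins.

100.9 sabins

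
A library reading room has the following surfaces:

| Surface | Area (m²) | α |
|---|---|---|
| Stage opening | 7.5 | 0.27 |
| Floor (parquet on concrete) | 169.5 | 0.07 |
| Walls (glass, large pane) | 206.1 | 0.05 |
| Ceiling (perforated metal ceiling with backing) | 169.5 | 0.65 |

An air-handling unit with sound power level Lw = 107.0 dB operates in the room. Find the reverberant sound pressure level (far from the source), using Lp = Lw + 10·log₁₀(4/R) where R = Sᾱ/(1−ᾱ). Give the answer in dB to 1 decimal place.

Σ(Sᵢαᵢ) = 7.5×0.27 + 169.5×0.07 + 206.1×0.05 + 169.5×0.65 = 134.370; total area S = 552.6 m².
ᾱ = 134.370/552.6 = 0.2432; R = Sᾱ/(1−ᾱ) = 134.370/(1−0.2432) = 177.550 m².
Lp = Lw + 10 log₁₀(4/R) = 107.0 -16.47 = 90.5 dB.

90.5 dB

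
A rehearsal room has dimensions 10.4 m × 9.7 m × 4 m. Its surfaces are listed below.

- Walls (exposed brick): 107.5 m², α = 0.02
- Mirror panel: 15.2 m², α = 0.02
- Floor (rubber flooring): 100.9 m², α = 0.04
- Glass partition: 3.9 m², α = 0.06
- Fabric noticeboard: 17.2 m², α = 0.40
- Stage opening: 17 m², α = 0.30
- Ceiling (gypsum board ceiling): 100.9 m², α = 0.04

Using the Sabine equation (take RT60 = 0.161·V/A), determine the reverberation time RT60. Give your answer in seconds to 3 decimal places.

2.857 seconds

A = Σ Sᵢαᵢ = 107.5·0.02 + 15.2·0.02 + 100.9·0.04 + 3.9·0.06 + 17.2·0.40 + 17·0.30 + 100.9·0.04 = 22.740 sabins.
V = 10.4·9.7·4 = 403.52 m³.
T = 0.161 V/A = 0.161·403.52/22.740 = 2.857 s.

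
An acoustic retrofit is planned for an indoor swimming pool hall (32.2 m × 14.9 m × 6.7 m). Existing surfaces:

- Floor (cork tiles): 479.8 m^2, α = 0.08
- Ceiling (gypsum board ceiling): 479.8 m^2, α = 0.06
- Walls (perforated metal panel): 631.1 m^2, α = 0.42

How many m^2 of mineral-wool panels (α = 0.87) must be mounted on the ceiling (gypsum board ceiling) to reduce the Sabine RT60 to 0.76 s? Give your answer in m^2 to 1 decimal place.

Summing Sᵢαᵢ: 38.384 + 28.788 + 265.062 → A₁ = 332.234 sabins.
V = 3214.526 m³. Target absorption A₂ = 0.161 × 3214.526 / 0.76 = 680.972 sabins.
Absorption to add: 680.972 − 332.234 = 348.738 sabins.
Net gain per m^2: Δα = 0.87 − 0.06 = 0.81.
Panel area = 348.738 / 0.81 = 430.5 m^2.

430.5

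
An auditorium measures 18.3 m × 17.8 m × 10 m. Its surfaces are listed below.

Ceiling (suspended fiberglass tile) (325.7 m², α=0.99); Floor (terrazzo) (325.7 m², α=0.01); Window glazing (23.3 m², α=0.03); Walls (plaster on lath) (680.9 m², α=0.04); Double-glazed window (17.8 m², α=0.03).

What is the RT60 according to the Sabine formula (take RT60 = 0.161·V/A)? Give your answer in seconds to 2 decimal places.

Equivalent absorption area: A = 325.7·0.99 + 325.7·0.01 + 23.3·0.03 + 680.9·0.04 + 17.8·0.03 = 354.169 m².
V = 18.3·17.8·10 = 3257.4 m³.
T = 0.161 V/A = 0.161·3257.4/354.169 = 1.48 s.

1.48 s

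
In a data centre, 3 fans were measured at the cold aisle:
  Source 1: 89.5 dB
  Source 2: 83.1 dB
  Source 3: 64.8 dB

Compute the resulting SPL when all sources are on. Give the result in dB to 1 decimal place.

90.4 dB

Converting to relative power and adding: 10^(89.5/10) + 10^(83.1/10) + 10^(64.8/10) = 1.098e+09.
L_total = 10·log₁₀(1.098e+09) = 90.4 dB.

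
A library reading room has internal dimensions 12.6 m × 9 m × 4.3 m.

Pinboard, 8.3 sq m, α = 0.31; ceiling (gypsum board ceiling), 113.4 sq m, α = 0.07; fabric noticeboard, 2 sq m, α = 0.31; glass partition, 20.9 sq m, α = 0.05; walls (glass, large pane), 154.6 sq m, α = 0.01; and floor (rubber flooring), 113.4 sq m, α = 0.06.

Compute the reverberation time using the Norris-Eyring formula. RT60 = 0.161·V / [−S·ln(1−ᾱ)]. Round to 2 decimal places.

3.73 s

S = Σ Sᵢ = 412.6 sq m.
Absorption A = 8.3·0.31 + 113.4·0.07 + 2·0.31 + 20.9·0.05 + 154.6·0.01 + 113.4·0.06 = 20.526 sabins.
ᾱ = 20.526 / 412.6 = 0.0497.
Eyring denominator: −S ln(1−ᾱ) = 21.033.
V = 12.6 × 9 × 4.3 = 487.62 m³.
T = 0.161·V/[−S·ln(1−ᾱ)] = 0.161·487.62/21.033 = 3.73 s.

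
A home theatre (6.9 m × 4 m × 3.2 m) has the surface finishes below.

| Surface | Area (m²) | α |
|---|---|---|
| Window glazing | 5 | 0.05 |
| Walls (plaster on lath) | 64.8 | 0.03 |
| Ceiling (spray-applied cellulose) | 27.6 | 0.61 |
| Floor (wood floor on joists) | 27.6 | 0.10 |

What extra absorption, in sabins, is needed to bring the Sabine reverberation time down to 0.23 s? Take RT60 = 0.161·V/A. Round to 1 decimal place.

40.0 sabins

A₁ = Σ Sᵢαᵢ = 5·0.05 + 64.8·0.03 + 27.6·0.61 + 27.6·0.10 = 21.790 sabins.
Target A₂ = 0.161·88.32/0.23 = 61.824 sabins (V = 88.32 m³).
Additional absorption ΔA = 61.824 − 21.790 = 40.0 sabins.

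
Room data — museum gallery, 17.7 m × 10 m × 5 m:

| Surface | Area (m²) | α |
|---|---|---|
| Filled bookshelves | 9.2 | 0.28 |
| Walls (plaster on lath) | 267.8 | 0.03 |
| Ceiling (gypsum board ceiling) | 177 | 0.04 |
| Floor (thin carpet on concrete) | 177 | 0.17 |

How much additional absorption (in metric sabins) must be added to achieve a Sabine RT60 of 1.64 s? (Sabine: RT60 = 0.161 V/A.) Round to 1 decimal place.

Total absorption A₁ = 9.2×0.28 + 267.8×0.03 + 177×0.04 + 177×0.17
  = 2.576 + 8.034 + 7.080 + 30.090 = 47.780 m² sabins.
For T = 1.64 s, need A₂ = 0.161·V/T = 0.161·885/1.64 = 86.881 sabins.
Shortfall: 86.881 − 47.780 = 39.1 sabins.

39.1 sabins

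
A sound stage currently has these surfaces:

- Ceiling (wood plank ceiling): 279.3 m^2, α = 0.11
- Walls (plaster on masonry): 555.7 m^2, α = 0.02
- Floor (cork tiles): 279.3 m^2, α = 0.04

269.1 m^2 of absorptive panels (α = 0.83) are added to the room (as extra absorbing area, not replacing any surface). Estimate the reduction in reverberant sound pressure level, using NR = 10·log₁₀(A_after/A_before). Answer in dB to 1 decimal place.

Summing Sᵢαᵢ: 30.723 + 11.114 + 11.172 → A_before = 53.009 sabins.
Treatment contributes 269.1·0.83 = 223.353 sabins.
A_after = 53.009 + 223.353 = 276.362 sabins.
NR = 10·log₁₀(276.362/53.009) = 7.2 dB.

7.2 dB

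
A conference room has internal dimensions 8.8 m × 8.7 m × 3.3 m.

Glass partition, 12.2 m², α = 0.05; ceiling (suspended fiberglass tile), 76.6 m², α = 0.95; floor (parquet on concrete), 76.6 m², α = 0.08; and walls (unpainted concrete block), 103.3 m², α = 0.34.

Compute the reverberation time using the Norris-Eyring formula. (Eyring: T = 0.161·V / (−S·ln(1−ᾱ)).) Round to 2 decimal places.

S = Σ Sᵢ = 268.7 m².
Σ(Sᵢαᵢ) = 12.2·0.05 + 76.6·0.95 + 76.6·0.08 + 103.3·0.34 = 114.630.
Mean coefficient ᾱ = A/S = 0.4266.
Eyring denominator: −S ln(1−ᾱ) = 149.443.
V = 8.8 × 8.7 × 3.3 = 252.648 m³.
RT60 = 0.161 × 252.648 / 149.443 = 0.27 s.

0.27 seconds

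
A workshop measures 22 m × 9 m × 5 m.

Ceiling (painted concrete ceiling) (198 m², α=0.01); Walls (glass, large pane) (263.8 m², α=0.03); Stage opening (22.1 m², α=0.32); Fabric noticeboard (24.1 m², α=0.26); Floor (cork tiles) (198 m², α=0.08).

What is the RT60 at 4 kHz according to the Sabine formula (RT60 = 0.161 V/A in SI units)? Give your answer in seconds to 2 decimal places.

Summing Sᵢαᵢ: 1.980 + 7.914 + 7.072 + 6.266 + 15.840 → A = 39.072 sabins.
V = 22·9·5 = 990 m³.
RT60 = 0.161 · V / A = 0.161 × 990 / 39.072 = 4.08 s.

4.08 s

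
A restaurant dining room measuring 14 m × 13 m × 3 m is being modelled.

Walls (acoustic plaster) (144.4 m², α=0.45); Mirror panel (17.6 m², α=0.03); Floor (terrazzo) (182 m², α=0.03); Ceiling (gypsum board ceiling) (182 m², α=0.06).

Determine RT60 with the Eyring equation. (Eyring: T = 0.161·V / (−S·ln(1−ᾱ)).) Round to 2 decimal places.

S = Σ Sᵢ = 526.0 m².
Absorption A = 144.4×0.45 + 17.6×0.03 + 182×0.03 + 182×0.06 = 81.888 sabins.
Mean coefficient ᾱ = A/S = 0.1557.
−S·ln(1−ᾱ) = −526.0 × ln(1 − 0.1557) = 89.024.
V = 14 × 13 × 3 = 546 m³.
RT60 = 0.161 × 546 / 89.024 = 0.99 s.

0.99 seconds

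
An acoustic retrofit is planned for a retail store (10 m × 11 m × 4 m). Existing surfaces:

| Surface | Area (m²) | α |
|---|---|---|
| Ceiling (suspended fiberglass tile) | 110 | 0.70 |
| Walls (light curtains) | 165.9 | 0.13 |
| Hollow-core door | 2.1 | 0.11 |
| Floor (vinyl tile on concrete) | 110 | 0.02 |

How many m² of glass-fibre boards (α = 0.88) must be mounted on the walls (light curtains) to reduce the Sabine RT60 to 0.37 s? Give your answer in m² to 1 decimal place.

120.6

Total absorption A₁ = 110×0.70 + 165.9×0.13 + 2.1×0.11 + 110×0.02
  = 77.000 + 21.567 + 0.231 + 2.200 = 100.998 m² sabins.
Required A₂ = 0.161·440/0.37 = 191.459 sabins.
Absorption to add: 191.459 − 100.998 = 90.461 sabins.
Each m² of panel replacing the walls (light curtains) adds (0.88 − 0.13) = 0.75 sabins.
Panel area = 90.461 / 0.75 = 120.6 m².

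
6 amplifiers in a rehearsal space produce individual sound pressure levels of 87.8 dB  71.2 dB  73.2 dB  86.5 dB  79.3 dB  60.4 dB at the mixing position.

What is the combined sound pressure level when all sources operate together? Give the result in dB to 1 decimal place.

Converting to relative power and adding: 10^(87.8/10) + 10^(71.2/10) + 10^(73.2/10) + 10^(86.5/10) + 10^(79.3/10) + 10^(60.4/10) = 1.17e+09.
Combined level = 10 log₁₀(1.17e+09) = 90.7 dB.

90.7 dB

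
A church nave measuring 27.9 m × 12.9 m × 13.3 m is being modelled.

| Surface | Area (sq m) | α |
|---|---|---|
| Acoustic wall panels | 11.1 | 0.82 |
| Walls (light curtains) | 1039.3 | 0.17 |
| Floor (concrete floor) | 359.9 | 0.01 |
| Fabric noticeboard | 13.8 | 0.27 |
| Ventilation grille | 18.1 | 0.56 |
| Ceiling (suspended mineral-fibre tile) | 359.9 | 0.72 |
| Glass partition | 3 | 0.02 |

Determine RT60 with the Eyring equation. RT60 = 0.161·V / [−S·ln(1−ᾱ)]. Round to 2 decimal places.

S = Σ Sᵢ = 1805.1 sq m.
Σ(Sᵢαᵢ) = 11.1·0.82 + 1039.3·0.17 + 359.9·0.01 + 13.8·0.27 + 18.1·0.56 + 359.9·0.72 + 3·0.02 = 462.432.
ᾱ = 462.432 / 1805.1 = 0.2562.
−S·ln(1−ᾱ) = −1805.1 × ln(1 − 0.2562) = 534.279.
V = 27.9 × 12.9 × 13.3 = 4786.803 m³.
T = 0.161·V/[−S·ln(1−ᾱ)] = 0.161·4786.803/534.279 = 1.44 s.

1.44 s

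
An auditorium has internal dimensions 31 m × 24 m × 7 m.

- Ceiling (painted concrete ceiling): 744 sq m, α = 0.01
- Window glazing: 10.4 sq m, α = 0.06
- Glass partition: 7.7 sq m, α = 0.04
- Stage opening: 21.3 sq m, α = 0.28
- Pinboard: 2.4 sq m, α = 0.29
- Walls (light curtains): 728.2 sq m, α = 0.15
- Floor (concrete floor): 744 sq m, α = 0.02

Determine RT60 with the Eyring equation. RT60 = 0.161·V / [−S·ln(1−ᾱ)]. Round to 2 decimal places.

5.84 sec

S = Σ Sᵢ = 2258.0 sq m.
Absorption A = 744×0.01 + 10.4×0.06 + 7.7×0.04 + 21.3×0.28 + 2.4×0.29 + 728.2×0.15 + 744×0.02 = 139.142 sabins.
ᾱ = 139.142 / 2258.0 = 0.0616.
Eyring denominator: −S ln(1−ᾱ) = 143.561.
V = 31 × 24 × 7 = 5208 m³.
RT60 = 0.161 × 5208 / 143.561 = 5.84 s.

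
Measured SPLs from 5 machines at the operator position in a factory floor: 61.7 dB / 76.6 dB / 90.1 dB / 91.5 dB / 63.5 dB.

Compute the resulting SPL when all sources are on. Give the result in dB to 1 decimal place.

Σ 10^(Lᵢ/10) = 2.485e+09.
Combined level = 10 log₁₀(2.485e+09) = 94.0 dB.

94.0 dB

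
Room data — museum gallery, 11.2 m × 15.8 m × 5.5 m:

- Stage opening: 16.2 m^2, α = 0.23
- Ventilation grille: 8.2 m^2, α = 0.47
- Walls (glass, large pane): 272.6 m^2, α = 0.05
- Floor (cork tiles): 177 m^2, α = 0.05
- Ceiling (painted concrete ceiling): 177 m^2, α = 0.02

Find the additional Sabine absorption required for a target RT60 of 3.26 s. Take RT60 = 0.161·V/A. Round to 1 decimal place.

Equivalent absorption area: A₁ = 16.2×0.23 + 8.2×0.47 + 272.6×0.05 + 177×0.05 + 177×0.02 = 33.600 m^2.
V = 973.28 m³. Required absorption A₂ = 0.161 × 973.28 / 3.26 = 48.067 sabins.
Shortfall: 48.067 − 33.600 = 14.5 sabins.

14.5 sabins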